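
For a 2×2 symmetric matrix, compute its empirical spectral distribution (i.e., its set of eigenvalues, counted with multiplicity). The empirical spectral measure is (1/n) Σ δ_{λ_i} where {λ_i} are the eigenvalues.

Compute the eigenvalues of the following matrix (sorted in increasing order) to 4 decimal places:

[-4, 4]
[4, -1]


Since M is real symmetric, both eigenvalues are real; they are the roots of det(λI − M) = λ² − (tr M) λ + det M.
tr M = -4 + (-1) = -5.
det M = (-4)·(-1) − 4² = 4 − 16 = -12.
Characteristic polynomial: λ² + 5λ − 12 = 0.
Discriminant Δ = (tr M)² − 4·det M = 25 − (-48) = 73; √Δ = 8.544004.
λ = (tr M ± √Δ)/2 = (-5 ± 8.544004)/2, giving (tr M − √Δ)/2 = -6.7720 and (tr M + √Δ)/2 = 1.7720.

Eigenvalues sorted in increasing order: [-6.7720, 1.7720].


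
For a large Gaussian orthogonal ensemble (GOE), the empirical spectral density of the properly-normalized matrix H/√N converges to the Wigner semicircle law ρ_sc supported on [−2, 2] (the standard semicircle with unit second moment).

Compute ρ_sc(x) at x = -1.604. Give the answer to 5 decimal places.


ρ_sc(x) = (1/(2π)) √(4 − x²). With x = -1.604:
  4 − x² = 4 − (-1.604)² = 4 − 2.572816 = 1.427184.
  √(4 − x²) = 1.194648.
  1/(2π) = 0.159155.
  ρ_sc(-1.604) = 0.159155 · 1.194648 = 0.190134.

Rounded to 5 decimal places: ρ_sc(-1.604) ≈ 0.19013.


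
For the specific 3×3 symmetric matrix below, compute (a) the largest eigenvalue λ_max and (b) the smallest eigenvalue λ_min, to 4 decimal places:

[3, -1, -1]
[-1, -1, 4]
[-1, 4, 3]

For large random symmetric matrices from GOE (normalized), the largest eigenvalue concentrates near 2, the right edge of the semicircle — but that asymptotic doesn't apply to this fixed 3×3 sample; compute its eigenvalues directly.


Since M is real symmetric, all three eigenvalues are real; they are the roots of det(λI − M) = λ³ − (tr M) λ² + s λ − det M, where s is the sum of the principal 2×2 minors.
tr M = 3 + (-1) + 3 = 5.
s = (3·(-1) − (-1)²) + (3·3 − (-1)²) + ((-1)·3 − 4²) = -4 + 8 + (-19) = -15.
det M (expand along row 1) = 3·(-19) − (-1)·1 + (-1)·(-5) = -51.
Characteristic polynomial: λ³ − 5λ² − 15λ + 51 = 0.
Substitute λ = y + (tr M)/3 = y + 1.666667 to remove the quadratic term: y³ + p·y + q = 0 with p = s − (tr M)²/3 = -23.333333 and q = −2(tr M)³/27 + (tr M)·s/3 − det M = 16.740741.
Three real roots ⇒ use the trigonometric (Viète) form: r = 2√(−p/3) = 5.577734, φ = arccos(3q/(p·r)) = arccos(-0.385888) = 1.966967 rad.
y_k = r·cos(φ/3 − 2πk/3) for k = 0, 1, 2 gives y = 4.421182, 0.734438, -5.155620.
λ_k = y_k + 1.666667 gives λ = 6.0878, 2.4011, -3.4890 (check: the sum is 5.0000 = tr M).

Hence λ_max = 6.0878 and λ_min = -3.4890.


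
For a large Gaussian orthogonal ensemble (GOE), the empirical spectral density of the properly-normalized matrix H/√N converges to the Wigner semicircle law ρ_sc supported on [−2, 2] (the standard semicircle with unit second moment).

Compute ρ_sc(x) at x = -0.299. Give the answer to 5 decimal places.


ρ_sc(x) = (1/(2π)) √(4 − x²). With x = -0.299:
  4 − x² = 4 − (-0.299)² = 4 − 0.089401 = 3.910599.
  √(4 − x²) = 1.977523.
  1/(2π) = 0.159155.
  ρ_sc(-0.299) = 0.159155 · 1.977523 = 0.314733.

Rounded to 5 decimal places: ρ_sc(-0.299) ≈ 0.31473.


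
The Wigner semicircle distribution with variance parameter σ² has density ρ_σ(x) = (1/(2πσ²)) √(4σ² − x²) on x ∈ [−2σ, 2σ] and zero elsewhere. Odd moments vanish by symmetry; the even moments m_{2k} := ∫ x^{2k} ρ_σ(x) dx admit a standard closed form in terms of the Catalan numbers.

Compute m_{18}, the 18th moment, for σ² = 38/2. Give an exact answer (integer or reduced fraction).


By the scaled semicircle moment identity, m_{2k} = σ^{2k} · C_k with k = 9.
C_9 = (1/(k+1)) · C(2k, k) = (1/10) · C(18, 9) = (1/10) · 48620 = 4862.
σ^{2k} = (σ²)^k = (38/2)^9 = 322687697779.

Therefore m_{18} = σ^{18} · C_9 = 322687697779 · 4862 = 1568907586601498.


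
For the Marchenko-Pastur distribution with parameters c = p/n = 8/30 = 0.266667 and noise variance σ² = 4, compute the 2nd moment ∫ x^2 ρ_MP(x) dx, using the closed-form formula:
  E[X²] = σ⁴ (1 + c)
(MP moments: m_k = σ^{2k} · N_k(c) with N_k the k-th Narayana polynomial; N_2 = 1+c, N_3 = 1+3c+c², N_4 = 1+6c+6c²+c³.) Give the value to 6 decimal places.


E[X²] = σ⁴ (1 + c) (second MP moment). With σ² = 4 (so σ⁴ = 16) and c = 8/30 = 0.266667: E[X²] = 16 · (1 + 0.266667) = 16 · 1.266667.

So E[X^2] = 20.266667.


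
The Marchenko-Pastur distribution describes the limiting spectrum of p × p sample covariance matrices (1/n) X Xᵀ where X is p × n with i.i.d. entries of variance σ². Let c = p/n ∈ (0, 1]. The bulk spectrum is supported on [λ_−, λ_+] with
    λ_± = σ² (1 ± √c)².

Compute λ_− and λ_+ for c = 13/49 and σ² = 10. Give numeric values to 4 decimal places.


c = 13/49 = 0.265306; √c = 0.515079.
λ_− = σ² (1 − √c)² = 10 · (1 − 0.515079)² = 10 · (0.484921)² = 2.351486.
λ_+ = σ² (1 + √c)² = 10 · (1 + 0.515079)² = 10 · (1.515079)² = 22.954636.

Rounded to 4 decimal places: λ_− ≈ 2.3515, λ_+ ≈ 22.9546.


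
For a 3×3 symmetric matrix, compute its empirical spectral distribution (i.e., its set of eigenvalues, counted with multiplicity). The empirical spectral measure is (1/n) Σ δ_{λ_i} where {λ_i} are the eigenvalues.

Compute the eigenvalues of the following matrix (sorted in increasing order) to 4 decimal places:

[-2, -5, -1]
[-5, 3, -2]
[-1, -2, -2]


Since M is real symmetric, all three eigenvalues are real; they are the roots of det(λI − M) = λ³ − (tr M) λ² + s λ − det M, where s is the sum of the principal 2×2 minors.
tr M = -2 + 3 + (-2) = -1.
s = ((-2)·3 − (-5)²) + ((-2)·(-2) − (-1)²) + (3·(-2) − (-2)²) = -31 + 3 + (-10) = -38.
det M (expand along row 1) = (-2)·(-10) − (-5)·8 + (-1)·13 = 47.
Characteristic polynomial: λ³ + λ² − 38λ − 47 = 0.
Substitute λ = y + (tr M)/3 = y − 0.333333 to remove the quadratic term: y³ + p·y + q = 0 with p = s − (tr M)²/3 = -38.333333 and q = −2(tr M)³/27 + (tr M)·s/3 − det M = -34.259259.
Three real roots ⇒ use the trigonometric (Viète) form: r = 2√(−p/3) = 7.149204, φ = arccos(3q/(p·r)) = arccos(0.375029) = 1.186368 rad.
y_k = r·cos(φ/3 − 2πk/3) for k = 0, 1, 2 gives y = 6.597435, -0.913613, -5.683822.
λ_k = y_k − 0.333333 gives λ = 6.2641, -1.2469, -6.0172 (check: the sum is -1.0000 = tr M).

Eigenvalues sorted in increasing order: [-6.0172, -1.2469, 6.2641].


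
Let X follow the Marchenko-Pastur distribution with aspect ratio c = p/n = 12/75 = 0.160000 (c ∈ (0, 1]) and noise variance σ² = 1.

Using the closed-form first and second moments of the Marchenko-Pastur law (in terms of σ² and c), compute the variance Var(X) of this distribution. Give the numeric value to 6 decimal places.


Recall the MP moments m_1 = E[X] = σ² and m_2 = E[X²] = σ⁴ (1 + c).
m_1 = E[X] = σ² = 1, so m_1² = 1.
m_2 = E[X²] = σ⁴ (1 + c) = 1 · (1 + 0.160000) = 1 · 1.160000 = 1.160000.
(Note m_2 − m_1² simplifies to c · σ⁴ = 0.160000 · 1.)

Var(X) = m_2 − m_1² = 1.160000 − 1 = 0.160000.


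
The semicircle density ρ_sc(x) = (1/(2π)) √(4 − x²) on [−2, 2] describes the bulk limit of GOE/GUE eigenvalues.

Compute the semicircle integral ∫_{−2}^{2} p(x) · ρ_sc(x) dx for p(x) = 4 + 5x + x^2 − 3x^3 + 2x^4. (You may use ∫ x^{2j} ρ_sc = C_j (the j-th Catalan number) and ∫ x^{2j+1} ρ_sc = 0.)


Write p(x) = Σ a_i x^i, split into monomials and integrate each against ρ_sc separately.
Using ∫ x^{2j} ρ_sc = C_j = (1/(j+1)) C(2j, j) (Catalan numbers) and ∫ x^{2j+1} ρ_sc = 0 (odd monomials vanish by symmetry):
  i = 0 (even): a_0 · C_{0} = 4 · 1 = 4
  i = 1 (odd): ∫ x^1 ρ_sc = 0 (vanishes)
  i = 2 (even): a_2 · C_{1} = 1 · 1 = 1
  i = 3 (odd): ∫ x^3 ρ_sc = 0 (vanishes)
  i = 4 (even): a_4 · C_{2} = 2 · 2 = 4

Summing the contributions: ∫_{−2}^{2} p(x) ρ_sc(x) dx = 4 + 1 + 4 = 9.


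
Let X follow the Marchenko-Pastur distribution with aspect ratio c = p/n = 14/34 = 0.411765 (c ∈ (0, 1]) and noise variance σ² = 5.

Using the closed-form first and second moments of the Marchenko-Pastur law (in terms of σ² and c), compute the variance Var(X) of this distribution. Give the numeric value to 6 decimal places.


Recall the MP moments m_1 = E[X] = σ² and m_2 = E[X²] = σ⁴ (1 + c).
m_1 = E[X] = σ² = 5, so m_1² = 25.
m_2 = E[X²] = σ⁴ (1 + c) = 25 · (1 + 0.411765) = 25 · 1.411765 = 35.294118.
(Note m_2 − m_1² simplifies to c · σ⁴ = 0.411765 · 25.)

Var(X) = m_2 − m_1² = 35.294118 − 25 = 10.294118.


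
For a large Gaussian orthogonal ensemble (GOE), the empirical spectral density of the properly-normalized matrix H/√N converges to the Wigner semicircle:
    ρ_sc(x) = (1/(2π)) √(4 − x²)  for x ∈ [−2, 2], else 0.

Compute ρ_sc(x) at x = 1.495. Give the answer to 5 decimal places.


ρ_sc(x) = (1/(2π)) √(4 − x²). With x = 1.495:
  4 − x² = 4 − (1.495)² = 4 − 2.235025 = 1.764975.
  √(4 − x²) = 1.328524.
  1/(2π) = 0.159155.
  ρ_sc(1.495) = 0.159155 · 1.328524 = 0.211441.

Rounded to 5 decimal places: ρ_sc(1.495) ≈ 0.21144.


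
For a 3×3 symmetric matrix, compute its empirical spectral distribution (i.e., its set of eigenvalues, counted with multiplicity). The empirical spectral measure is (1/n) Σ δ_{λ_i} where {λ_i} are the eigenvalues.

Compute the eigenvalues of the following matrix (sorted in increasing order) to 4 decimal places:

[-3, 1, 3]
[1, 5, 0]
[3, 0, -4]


Since M is real symmetric, all three eigenvalues are real; they are the roots of det(λI − M) = λ³ − (tr M) λ² + s λ − det M, where s is the sum of the principal 2×2 minors.
tr M = -3 + 5 + (-4) = -2.
s = ((-3)·5 − 1²) + ((-3)·(-4) − 3²) + (5·(-4) − 0²) = -16 + 3 + (-20) = -33.
det M (expand along row 1) = (-3)·(-20) − 1·(-4) + 3·(-15) = 19.
Characteristic polynomial: λ³ + 2λ² − 33λ − 19 = 0.
Substitute λ = y + (tr M)/3 = y − 0.666667 to remove the quadratic term: y³ + p·y + q = 0 with p = s − (tr M)²/3 = -34.333333 and q = −2(tr M)³/27 + (tr M)·s/3 − det M = 3.592593.
Three real roots ⇒ use the trigonometric (Viète) form: r = 2√(−p/3) = 6.765928, φ = arccos(3q/(p·r)) = arccos(-0.046397) = 1.617210 rad.
y_k = r·cos(φ/3 − 2πk/3) for k = 0, 1, 2 gives y = 5.806428, 0.104672, -5.911100.
λ_k = y_k − 0.666667 gives λ = 5.1398, -0.5620, -6.5778 (check: the sum is -2.0000 = tr M).

Eigenvalues sorted in increasing order: [-6.5778, -0.5620, 5.1398].


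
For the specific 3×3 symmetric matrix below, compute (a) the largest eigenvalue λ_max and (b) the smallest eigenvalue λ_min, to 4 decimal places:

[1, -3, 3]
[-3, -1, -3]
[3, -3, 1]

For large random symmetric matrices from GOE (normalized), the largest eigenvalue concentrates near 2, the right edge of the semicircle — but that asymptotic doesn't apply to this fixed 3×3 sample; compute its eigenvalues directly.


Since M is real symmetric, all three eigenvalues are real; they are the roots of det(λI − M) = λ³ − (tr M) λ² + s λ − det M, where s is the sum of the principal 2×2 minors.
tr M = 1 + (-1) + 1 = 1.
s = (1·(-1) − (-3)²) + (1·1 − 3²) + ((-1)·1 − (-3)²) = -10 + (-8) + (-10) = -28.
det M (expand along row 1) = 1·(-10) − (-3)·6 + 3·12 = 44.
Characteristic polynomial: λ³ − λ² − 28λ − 44 = 0.
Substitute λ = y + (tr M)/3 = y + 0.333333 to remove the quadratic term: y³ + p·y + q = 0 with p = s − (tr M)²/3 = -28.333333 and q = −2(tr M)³/27 + (tr M)·s/3 − det M = -53.407407.
Three real roots ⇒ use the trigonometric (Viète) form: r = 2√(−p/3) = 6.146363, φ = arccos(3q/(p·r)) = arccos(0.920040) = 0.402613 rad.
y_k = r·cos(φ/3 − 2πk/3) for k = 0, 1, 2 gives y = 6.091096, -2.333333, -3.757762.
λ_k = y_k + 0.333333 gives λ = 6.4244, -2.0000, -3.4244 (check: the sum is 1.0000 = tr M).

Hence λ_max = 6.4244 and λ_min = -3.4244.


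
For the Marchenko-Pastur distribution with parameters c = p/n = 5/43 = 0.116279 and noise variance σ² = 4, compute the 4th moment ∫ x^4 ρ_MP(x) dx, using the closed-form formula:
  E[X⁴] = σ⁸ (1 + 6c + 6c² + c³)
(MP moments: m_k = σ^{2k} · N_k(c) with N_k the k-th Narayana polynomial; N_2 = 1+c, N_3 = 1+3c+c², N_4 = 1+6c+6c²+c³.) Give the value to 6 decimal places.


E[X⁴] = σ⁸ (1 + 6c + 6c² + c³) (fourth MP moment). With σ² = 4 (so σ⁸ = 256) and c = 5/43 = 0.116279: E[X⁴] = 256 · (1 + 6·0.116279 + 6·(0.116279)² + (0.116279)³) = 256 · 1.780372.

So E[X^4] = 455.775114.


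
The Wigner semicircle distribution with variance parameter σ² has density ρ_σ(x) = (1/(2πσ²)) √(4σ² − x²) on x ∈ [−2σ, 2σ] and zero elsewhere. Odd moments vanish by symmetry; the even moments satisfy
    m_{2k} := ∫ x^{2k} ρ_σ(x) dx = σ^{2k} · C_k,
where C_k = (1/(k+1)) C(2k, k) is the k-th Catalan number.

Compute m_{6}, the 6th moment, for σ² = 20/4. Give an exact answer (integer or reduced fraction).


By the scaled semicircle moment identity, m_{2k} = σ^{2k} · C_k with k = 3.
C_3 = (1/(k+1)) · C(2k, k) = (1/4) · C(6, 3) = (1/4) · 20 = 5.
σ^{2k} = (σ²)^k = (20/4)^3 = 125.

Therefore m_{6} = σ^{6} · C_3 = 125 · 5 = 625.


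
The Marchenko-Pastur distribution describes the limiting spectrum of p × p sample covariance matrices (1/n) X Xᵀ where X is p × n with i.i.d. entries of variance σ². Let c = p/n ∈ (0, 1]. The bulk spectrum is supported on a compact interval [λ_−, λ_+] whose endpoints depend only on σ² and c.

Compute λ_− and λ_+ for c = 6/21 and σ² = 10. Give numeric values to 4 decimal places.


c = 6/21 = 0.285714; √c = 0.534522.
λ_− = σ² (1 − √c)² = 10 · (1 − 0.534522)² = 10 · (0.465478)² = 2.166693.
λ_+ = σ² (1 + √c)² = 10 · (1 + 0.534522)² = 10 · (1.534522)² = 23.547593.

Rounded to 4 decimal places: λ_− ≈ 2.1667, λ_+ ≈ 23.5476.


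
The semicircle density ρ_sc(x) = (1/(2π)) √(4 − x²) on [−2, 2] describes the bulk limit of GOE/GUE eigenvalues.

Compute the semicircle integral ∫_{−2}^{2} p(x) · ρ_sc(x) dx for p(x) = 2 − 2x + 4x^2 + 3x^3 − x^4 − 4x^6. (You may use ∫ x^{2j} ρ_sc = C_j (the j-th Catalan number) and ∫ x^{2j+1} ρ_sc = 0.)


Write p(x) = Σ a_i x^i, split into monomials and integrate each against ρ_sc separately.
Using ∫ x^{2j} ρ_sc = C_j = (1/(j+1)) C(2j, j) (Catalan numbers) and ∫ x^{2j+1} ρ_sc = 0 (odd monomials vanish by symmetry):
  i = 0 (even): a_0 · C_{0} = 2 · 1 = 2
  i = 1 (odd): ∫ x^1 ρ_sc = 0 (vanishes)
  i = 2 (even): a_2 · C_{1} = 4 · 1 = 4
  i = 3 (odd): ∫ x^3 ρ_sc = 0 (vanishes)
  i = 4 (even): a_4 · C_{2} = -1 · 2 = -2
  i = 6 (even): a_6 · C_{3} = -4 · 5 = -20

Summing the contributions: ∫_{−2}^{2} p(x) ρ_sc(x) dx = 2 + 4 + (-2) + (-20) = -16.


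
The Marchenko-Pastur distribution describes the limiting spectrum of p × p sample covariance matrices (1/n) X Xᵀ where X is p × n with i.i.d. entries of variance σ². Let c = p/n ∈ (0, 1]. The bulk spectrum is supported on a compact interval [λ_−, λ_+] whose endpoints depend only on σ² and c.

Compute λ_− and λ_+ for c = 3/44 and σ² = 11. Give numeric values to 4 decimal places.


c = 3/44 = 0.068182; √c = 0.261116.
λ_− = σ² (1 − √c)² = 11 · (1 − 0.261116)² = 11 · (0.738884)² = 6.005437.
λ_+ = σ² (1 + √c)² = 11 · (1 + 0.261116)² = 11 · (1.261116)² = 17.494563.

Rounded to 4 decimal places: λ_− ≈ 6.0054, λ_+ ≈ 17.4946.


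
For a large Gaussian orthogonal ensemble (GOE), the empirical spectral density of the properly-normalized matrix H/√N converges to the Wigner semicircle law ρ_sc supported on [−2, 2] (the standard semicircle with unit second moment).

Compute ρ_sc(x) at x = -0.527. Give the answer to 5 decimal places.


ρ_sc(x) = (1/(2π)) √(4 − x²). With x = -0.527:
  4 − x² = 4 − (-0.527)² = 4 − 0.277729 = 3.722271.
  √(4 − x²) = 1.929319.
  1/(2π) = 0.159155.
  ρ_sc(-0.527) = 0.159155 · 1.929319 = 0.307061.

Rounded to 5 decimal places: ρ_sc(-0.527) ≈ 0.30706.


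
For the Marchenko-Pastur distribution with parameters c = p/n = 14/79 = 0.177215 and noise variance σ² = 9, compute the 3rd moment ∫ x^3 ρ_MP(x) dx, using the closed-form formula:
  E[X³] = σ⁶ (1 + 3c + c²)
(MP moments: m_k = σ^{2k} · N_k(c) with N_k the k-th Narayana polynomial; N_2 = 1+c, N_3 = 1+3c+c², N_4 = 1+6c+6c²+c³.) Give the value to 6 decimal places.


E[X³] = σ⁶ (1 + 3c + c²) (third MP moment). With σ² = 9 (so σ⁶ = 729) and c = 14/79 = 0.177215: E[X³] = 729 · (1 + 3·0.177215 + (0.177215)²) = 729 · 1.563051.

So E[X^3] = 1139.464028.


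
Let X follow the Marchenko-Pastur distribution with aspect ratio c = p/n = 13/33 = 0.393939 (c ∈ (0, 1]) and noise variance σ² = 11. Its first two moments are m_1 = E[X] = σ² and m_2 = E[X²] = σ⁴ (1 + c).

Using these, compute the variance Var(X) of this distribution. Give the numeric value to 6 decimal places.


m_1 = E[X] = σ² = 11, so m_1² = 121.
m_2 = E[X²] = σ⁴ (1 + c) = 121 · (1 + 0.393939) = 121 · 1.393939 = 168.666667.
(Note m_2 − m_1² simplifies to c · σ⁴ = 0.393939 · 121.)

Var(X) = m_2 − m_1² = 168.666667 − 121 = 47.666667.


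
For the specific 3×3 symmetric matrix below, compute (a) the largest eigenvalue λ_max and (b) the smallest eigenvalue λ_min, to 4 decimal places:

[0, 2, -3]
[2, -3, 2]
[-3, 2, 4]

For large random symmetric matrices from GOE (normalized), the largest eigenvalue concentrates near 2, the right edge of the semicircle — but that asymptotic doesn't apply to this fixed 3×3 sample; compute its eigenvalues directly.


Since M is real symmetric, all three eigenvalues are real; they are the roots of det(λI − M) = λ³ − (tr M) λ² + s λ − det M, where s is the sum of the principal 2×2 minors.
tr M = 0 + (-3) + 4 = 1.
s = (0·(-3) − 2²) + (0·4 − (-3)²) + ((-3)·4 − 2²) = -4 + (-9) + (-16) = -29.
det M (expand along row 1) = 0·(-16) − 2·14 + (-3)·(-5) = -13.
Characteristic polynomial: λ³ − λ² − 29λ + 13 = 0.
Substitute λ = y + (tr M)/3 = y + 0.333333 to remove the quadratic term: y³ + p·y + q = 0 with p = s − (tr M)²/3 = -29.333333 and q = −2(tr M)³/27 + (tr M)·s/3 − det M = 3.259259.
Three real roots ⇒ use the trigonometric (Viète) form: r = 2√(−p/3) = 6.253888, φ = arccos(3q/(p·r)) = arccos(-0.053300) = 1.624122 rad.
y_k = r·cos(φ/3 − 2πk/3) for k = 0, 1, 2 gives y = 5.359591, 0.111158, -5.470749.
λ_k = y_k + 0.333333 gives λ = 5.6929, 0.4445, -5.1374 (check: the sum is 1.0000 = tr M).

Hence λ_max = 5.6929 and λ_min = -5.1374.


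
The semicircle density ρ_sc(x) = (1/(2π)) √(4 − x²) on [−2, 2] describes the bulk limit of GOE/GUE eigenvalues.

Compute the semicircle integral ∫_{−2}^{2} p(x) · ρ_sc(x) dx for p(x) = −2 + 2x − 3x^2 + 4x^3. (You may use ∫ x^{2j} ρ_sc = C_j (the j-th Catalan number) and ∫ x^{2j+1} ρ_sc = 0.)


Write p(x) = Σ a_i x^i, split into monomials and integrate each against ρ_sc separately.
Using ∫ x^{2j} ρ_sc = C_j = (1/(j+1)) C(2j, j) (Catalan numbers) and ∫ x^{2j+1} ρ_sc = 0 (odd monomials vanish by symmetry):
  i = 0 (even): a_0 · C_{0} = -2 · 1 = -2
  i = 1 (odd): ∫ x^1 ρ_sc = 0 (vanishes)
  i = 2 (even): a_2 · C_{1} = -3 · 1 = -3
  i = 3 (odd): ∫ x^3 ρ_sc = 0 (vanishes)

Summing the contributions: ∫_{−2}^{2} p(x) ρ_sc(x) dx = (-2) + (-3) = -5.


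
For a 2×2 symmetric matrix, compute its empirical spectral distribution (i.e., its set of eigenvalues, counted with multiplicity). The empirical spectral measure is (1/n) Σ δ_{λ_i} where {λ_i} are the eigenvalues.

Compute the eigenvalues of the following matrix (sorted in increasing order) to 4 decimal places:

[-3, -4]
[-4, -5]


Since M is real symmetric, both eigenvalues are real; they are the roots of det(λI − M) = λ² − (tr M) λ + det M.
tr M = -3 + (-5) = -8.
det M = (-3)·(-5) − (-4)² = 15 − 16 = -1.
Characteristic polynomial: λ² + 8λ − 1 = 0.
Discriminant Δ = (tr M)² − 4·det M = 64 − (-4) = 68; √Δ = 8.246211.
λ = (tr M ± √Δ)/2 = (-8 ± 8.246211)/2, giving (tr M − √Δ)/2 = -8.1231 and (tr M + √Δ)/2 = 0.1231.

Eigenvalues sorted in increasing order: [-8.1231, 0.1231].


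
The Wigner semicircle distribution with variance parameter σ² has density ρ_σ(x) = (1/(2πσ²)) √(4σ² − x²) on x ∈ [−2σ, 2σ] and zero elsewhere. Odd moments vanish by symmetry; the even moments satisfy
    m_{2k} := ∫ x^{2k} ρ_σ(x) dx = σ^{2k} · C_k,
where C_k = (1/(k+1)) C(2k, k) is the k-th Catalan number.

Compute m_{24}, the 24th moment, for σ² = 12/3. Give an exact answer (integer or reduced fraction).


By the scaled semicircle moment identity, m_{2k} = σ^{2k} · C_k with k = 12.
C_12 = (1/(k+1)) · C(2k, k) = (1/13) · C(24, 12) = (1/13) · 2704156 = 208012.
σ^{2k} = (σ²)^k = (12/3)^12 = 16777216.

Therefore m_{24} = σ^{24} · C_12 = 16777216 · 208012 = 3489862254592.


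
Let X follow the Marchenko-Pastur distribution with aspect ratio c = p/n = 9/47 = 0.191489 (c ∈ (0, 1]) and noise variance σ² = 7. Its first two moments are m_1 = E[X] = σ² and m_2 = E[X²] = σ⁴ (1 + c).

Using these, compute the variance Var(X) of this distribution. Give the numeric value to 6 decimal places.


m_1 = E[X] = σ² = 7, so m_1² = 49.
m_2 = E[X²] = σ⁴ (1 + c) = 49 · (1 + 0.191489) = 49 · 1.191489 = 58.382979.
(Note m_2 − m_1² simplifies to c · σ⁴ = 0.191489 · 49.)

Var(X) = m_2 − m_1² = 58.382979 − 49 = 9.382979.


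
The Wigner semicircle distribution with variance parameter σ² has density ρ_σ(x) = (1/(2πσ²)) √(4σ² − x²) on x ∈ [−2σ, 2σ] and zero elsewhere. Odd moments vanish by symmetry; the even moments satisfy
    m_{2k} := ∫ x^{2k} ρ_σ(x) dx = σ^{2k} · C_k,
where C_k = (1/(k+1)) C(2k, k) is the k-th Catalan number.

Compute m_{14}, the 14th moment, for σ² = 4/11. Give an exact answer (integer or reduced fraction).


By the scaled semicircle moment identity, m_{2k} = σ^{2k} · C_k with k = 7.
C_7 = (1/(k+1)) · C(2k, k) = (1/8) · C(14, 7) = (1/8) · 3432 = 429.
σ^{2k} = (σ²)^k = (4/11)^7 = 16384/19487171.

Therefore m_{14} = σ^{14} · C_7 = (16384/19487171) · 429 = 638976/1771561.


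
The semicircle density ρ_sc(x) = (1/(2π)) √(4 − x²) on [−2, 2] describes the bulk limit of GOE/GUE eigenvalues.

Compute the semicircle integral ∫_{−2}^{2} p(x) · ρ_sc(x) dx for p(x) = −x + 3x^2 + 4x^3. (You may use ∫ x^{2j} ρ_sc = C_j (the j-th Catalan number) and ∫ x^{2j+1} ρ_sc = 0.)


Write p(x) = Σ a_i x^i, split into monomials and integrate each against ρ_sc separately.
Using ∫ x^{2j} ρ_sc = C_j = (1/(j+1)) C(2j, j) (Catalan numbers) and ∫ x^{2j+1} ρ_sc = 0 (odd monomials vanish by symmetry):
  i = 1 (odd): ∫ x^1 ρ_sc = 0 (vanishes)
  i = 2 (even): a_2 · C_{1} = 3 · 1 = 3
  i = 3 (odd): ∫ x^3 ρ_sc = 0 (vanishes)

Summing the contributions: ∫_{−2}^{2} p(x) ρ_sc(x) dx = 3.


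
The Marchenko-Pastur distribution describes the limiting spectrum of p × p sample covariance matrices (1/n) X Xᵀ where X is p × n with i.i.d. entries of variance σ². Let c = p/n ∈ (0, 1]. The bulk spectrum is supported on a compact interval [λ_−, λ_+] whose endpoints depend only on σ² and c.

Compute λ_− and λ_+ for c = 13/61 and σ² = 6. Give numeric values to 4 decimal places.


c = 13/61 = 0.213115; √c = 0.461644.
λ_− = σ² (1 − √c)² = 6 · (1 − 0.461644)² = 6 · (0.538356)² = 1.738966.
λ_+ = σ² (1 + √c)² = 6 · (1 + 0.461644)² = 6 · (1.461644)² = 12.818411.

Rounded to 4 decimal places: λ_− ≈ 1.7390, λ_+ ≈ 12.8184.


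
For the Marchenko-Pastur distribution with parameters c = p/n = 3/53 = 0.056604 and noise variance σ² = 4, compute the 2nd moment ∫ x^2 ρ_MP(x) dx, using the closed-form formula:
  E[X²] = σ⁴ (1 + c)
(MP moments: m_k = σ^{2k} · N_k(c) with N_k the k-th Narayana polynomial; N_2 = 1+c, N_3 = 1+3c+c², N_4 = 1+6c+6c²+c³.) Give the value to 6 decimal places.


E[X²] = σ⁴ (1 + c) (second MP moment). With σ² = 4 (so σ⁴ = 16) and c = 3/53 = 0.056604: E[X²] = 16 · (1 + 0.056604) = 16 · 1.056604.

So E[X^2] = 16.905660.


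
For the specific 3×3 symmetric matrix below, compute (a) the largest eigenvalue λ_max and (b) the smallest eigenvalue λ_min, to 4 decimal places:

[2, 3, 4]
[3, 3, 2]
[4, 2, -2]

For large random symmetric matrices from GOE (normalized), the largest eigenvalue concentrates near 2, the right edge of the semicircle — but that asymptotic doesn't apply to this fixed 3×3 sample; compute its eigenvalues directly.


Since M is real symmetric, all three eigenvalues are real; they are the roots of det(λI − M) = λ³ − (tr M) λ² + s λ − det M, where s is the sum of the principal 2×2 minors.
tr M = 2 + 3 + (-2) = 3.
s = (2·3 − 3²) + (2·(-2) − 4²) + (3·(-2) − 2²) = -3 + (-20) + (-10) = -33.
det M (expand along row 1) = 2·(-10) − 3·(-14) + 4·(-6) = -2.
Characteristic polynomial: λ³ − 3λ² − 33λ + 2 = 0.
Substitute λ = y + (tr M)/3 = y + 1.000000 to remove the quadratic term: y³ + p·y + q = 0 with p = s − (tr M)²/3 = -36.000000 and q = −2(tr M)³/27 + (tr M)·s/3 − det M = -33.000000.
Three real roots ⇒ use the trigonometric (Viète) form: r = 2√(−p/3) = 6.928203, φ = arccos(3q/(p·r)) = arccos(0.396928) = 1.162629 rad.
y_k = r·cos(φ/3 − 2πk/3) for k = 0, 1, 2 gives y = 6.414411, -0.939718, -5.474693.
λ_k = y_k + 1.000000 gives λ = 7.4144, 0.0603, -4.4747 (check: the sum is 3.0000 = tr M).

Hence λ_max = 7.4144 and λ_min = -4.4747.


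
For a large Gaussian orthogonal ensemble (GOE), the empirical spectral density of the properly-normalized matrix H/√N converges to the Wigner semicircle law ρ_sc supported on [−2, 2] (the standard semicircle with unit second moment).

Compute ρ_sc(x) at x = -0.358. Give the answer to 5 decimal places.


ρ_sc(x) = (1/(2π)) √(4 − x²). With x = -0.358:
  4 − x² = 4 − (-0.358)² = 4 − 0.128164 = 3.871836.
  √(4 − x²) = 1.967698.
  1/(2π) = 0.159155.
  ρ_sc(-0.358) = 0.159155 · 1.967698 = 0.313169.

Rounded to 5 decimal places: ρ_sc(-0.358) ≈ 0.31317.


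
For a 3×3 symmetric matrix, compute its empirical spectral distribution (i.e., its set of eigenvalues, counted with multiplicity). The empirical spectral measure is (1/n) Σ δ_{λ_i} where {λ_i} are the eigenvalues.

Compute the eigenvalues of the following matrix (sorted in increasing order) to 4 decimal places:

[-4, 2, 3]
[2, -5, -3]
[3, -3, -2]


Since M is real symmetric, all three eigenvalues are real; they are the roots of det(λI − M) = λ³ − (tr M) λ² + s λ − det M, where s is the sum of the principal 2×2 minors.
tr M = -4 + (-5) + (-2) = -11.
s = ((-4)·(-5) − 2²) + ((-4)·(-2) − 3²) + ((-5)·(-2) − (-3)²) = 16 + (-1) + 1 = 16.
det M (expand along row 1) = (-4)·1 − 2·5 + 3·9 = 13.
Characteristic polynomial: λ³ + 11λ² + 16λ − 13 = 0.
Substitute λ = y + (tr M)/3 = y − 3.666667 to remove the quadratic term: y³ + p·y + q = 0 with p = s − (tr M)²/3 = -24.333333 and q = −2(tr M)³/27 + (tr M)·s/3 − det M = 26.925926.
Three real roots ⇒ use the trigonometric (Viète) form: r = 2√(−p/3) = 5.696002, φ = arccos(3q/(p·r)) = arccos(-0.582801) = 2.192967 rad.
y_k = r·cos(φ/3 − 2πk/3) for k = 0, 1, 2 gives y = 4.240756, 1.172846, -5.413602.
λ_k = y_k − 3.666667 gives λ = 0.5741, -2.4938, -9.0803 (check: the sum is -11.0000 = tr M).

Eigenvalues sorted in increasing order: [-9.0803, -2.4938, 0.5741].


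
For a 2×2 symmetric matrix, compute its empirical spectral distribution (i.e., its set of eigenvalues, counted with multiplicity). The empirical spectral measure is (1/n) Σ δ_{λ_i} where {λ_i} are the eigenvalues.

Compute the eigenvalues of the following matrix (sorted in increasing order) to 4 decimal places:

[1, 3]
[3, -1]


Since M is real symmetric, both eigenvalues are real; they are the roots of det(λI − M) = λ² − (tr M) λ + det M.
tr M = 1 + (-1) = 0.
det M = 1·(-1) − 3² = -1 − 9 = -10.
Characteristic polynomial: λ² − 10 = 0.
Discriminant Δ = (tr M)² − 4·det M = 0 − (-40) = 40; √Δ = 6.324555.
λ = (tr M ± √Δ)/2 = (0 ± 6.324555)/2, giving (tr M − √Δ)/2 = -3.1623 and (tr M + √Δ)/2 = 3.1623.

Eigenvalues sorted in increasing order: [-3.1623, 3.1623].


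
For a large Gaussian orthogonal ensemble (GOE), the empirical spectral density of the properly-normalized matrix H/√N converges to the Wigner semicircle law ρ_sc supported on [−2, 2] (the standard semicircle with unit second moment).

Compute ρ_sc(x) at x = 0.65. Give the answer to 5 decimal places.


ρ_sc(x) = (1/(2π)) √(4 − x²). With x = 0.65:
  4 − x² = 4 − (0.65)² = 4 − 0.422500 = 3.577500.
  √(4 − x²) = 1.891428.
  1/(2π) = 0.159155.
  ρ_sc(0.65) = 0.159155 · 1.891428 = 0.301030.

Rounded to 5 decimal places: ρ_sc(0.65) ≈ 0.30103.


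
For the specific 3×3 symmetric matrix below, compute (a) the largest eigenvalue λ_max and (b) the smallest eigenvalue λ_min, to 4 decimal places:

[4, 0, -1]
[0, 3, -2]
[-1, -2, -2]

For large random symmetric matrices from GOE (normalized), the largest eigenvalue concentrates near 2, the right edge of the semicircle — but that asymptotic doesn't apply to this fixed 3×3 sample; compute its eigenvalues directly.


Since M is real symmetric, all three eigenvalues are real; they are the roots of det(λI − M) = λ³ − (tr M) λ² + s λ − det M, where s is the sum of the principal 2×2 minors.
tr M = 4 + 3 + (-2) = 5.
s = (4·3 − 0²) + (4·(-2) − (-1)²) + (3·(-2) − (-2)²) = 12 + (-9) + (-10) = -7.
det M (expand along row 1) = 4·(-10) − 0·(-2) + (-1)·3 = -43.
Characteristic polynomial: λ³ − 5λ² − 7λ + 43 = 0.
Substitute λ = y + (tr M)/3 = y + 1.666667 to remove the quadratic term: y³ + p·y + q = 0 with p = s − (tr M)²/3 = -15.333333 and q = −2(tr M)³/27 + (tr M)·s/3 − det M = 22.074074.
Three real roots ⇒ use the trigonometric (Viète) form: r = 2√(−p/3) = 4.521553, φ = arccos(3q/(p·r)) = arccos(-0.955167) = 2.841021 rad.
y_k = r·cos(φ/3 − 2πk/3) for k = 0, 1, 2 gives y = 2.641107, 1.857771, -4.498878.
λ_k = y_k + 1.666667 gives λ = 4.3078, 3.5244, -2.8322 (check: the sum is 5.0000 = tr M).

Hence λ_max = 4.3078 and λ_min = -2.8322.


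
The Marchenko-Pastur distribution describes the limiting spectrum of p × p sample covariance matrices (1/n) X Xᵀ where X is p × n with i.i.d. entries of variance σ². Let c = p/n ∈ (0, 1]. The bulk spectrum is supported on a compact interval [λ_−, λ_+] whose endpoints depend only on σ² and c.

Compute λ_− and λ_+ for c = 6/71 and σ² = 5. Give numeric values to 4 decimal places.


c = 6/71 = 0.084507; √c = 0.290701.
λ_− = σ² (1 − √c)² = 5 · (1 − 0.290701)² = 5 · (0.709299)² = 2.515526.
λ_+ = σ² (1 + √c)² = 5 · (1 + 0.290701)² = 5 · (1.290701)² = 8.329545.

Rounded to 4 decimal places: λ_− ≈ 2.5155, λ_+ ≈ 8.3295.


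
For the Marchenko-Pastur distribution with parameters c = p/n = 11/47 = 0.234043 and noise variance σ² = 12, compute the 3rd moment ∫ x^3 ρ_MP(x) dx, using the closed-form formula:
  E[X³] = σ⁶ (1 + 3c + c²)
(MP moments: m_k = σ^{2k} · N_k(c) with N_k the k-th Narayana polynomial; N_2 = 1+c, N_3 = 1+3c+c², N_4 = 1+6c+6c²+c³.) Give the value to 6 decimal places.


E[X³] = σ⁶ (1 + 3c + c²) (third MP moment). With σ² = 12 (so σ⁶ = 1728) and c = 11/47 = 0.234043: E[X³] = 1728 · (1 + 3·0.234043 + (0.234043)²) = 1728 · 1.756904.

So E[X^3] = 3035.929380.


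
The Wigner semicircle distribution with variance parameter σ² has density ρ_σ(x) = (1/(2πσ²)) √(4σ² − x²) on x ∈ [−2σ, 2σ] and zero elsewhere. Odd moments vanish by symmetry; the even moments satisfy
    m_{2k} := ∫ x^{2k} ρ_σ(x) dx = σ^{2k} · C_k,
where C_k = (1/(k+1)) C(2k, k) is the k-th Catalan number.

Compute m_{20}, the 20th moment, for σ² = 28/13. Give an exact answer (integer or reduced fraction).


By the scaled semicircle moment identity, m_{2k} = σ^{2k} · C_k with k = 10.
C_10 = (1/(k+1)) · C(2k, k) = (1/11) · C(20, 10) = (1/11) · 184756 = 16796.
σ^{2k} = (σ²)^k = (28/13)^10 = 296196766695424/137858491849.

Therefore m_{20} = σ^{20} · C_10 = (296196766695424/137858491849) · 16796 = 382686222570487808/10604499373.


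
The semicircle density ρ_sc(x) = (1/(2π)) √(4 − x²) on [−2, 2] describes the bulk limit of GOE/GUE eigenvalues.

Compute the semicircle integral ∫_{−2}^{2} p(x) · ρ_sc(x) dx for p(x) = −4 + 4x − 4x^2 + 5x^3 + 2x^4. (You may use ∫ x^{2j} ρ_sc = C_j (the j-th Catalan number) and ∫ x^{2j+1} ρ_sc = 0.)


Write p(x) = Σ a_i x^i, split into monomials and integrate each against ρ_sc separately.
Using ∫ x^{2j} ρ_sc = C_j = (1/(j+1)) C(2j, j) (Catalan numbers) and ∫ x^{2j+1} ρ_sc = 0 (odd monomials vanish by symmetry):
  i = 0 (even): a_0 · C_{0} = -4 · 1 = -4
  i = 1 (odd): ∫ x^1 ρ_sc = 0 (vanishes)
  i = 2 (even): a_2 · C_{1} = -4 · 1 = -4
  i = 3 (odd): ∫ x^3 ρ_sc = 0 (vanishes)
  i = 4 (even): a_4 · C_{2} = 2 · 2 = 4

Summing the contributions: ∫_{−2}^{2} p(x) ρ_sc(x) dx = (-4) + (-4) + 4 = -4.


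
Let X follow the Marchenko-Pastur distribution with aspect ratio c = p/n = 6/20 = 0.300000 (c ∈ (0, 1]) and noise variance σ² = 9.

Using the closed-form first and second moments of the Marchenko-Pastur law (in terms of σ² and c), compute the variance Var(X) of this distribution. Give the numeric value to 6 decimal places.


Recall the MP moments m_1 = E[X] = σ² and m_2 = E[X²] = σ⁴ (1 + c).
m_1 = E[X] = σ² = 9, so m_1² = 81.
m_2 = E[X²] = σ⁴ (1 + c) = 81 · (1 + 0.300000) = 81 · 1.300000 = 105.300000.
(Note m_2 − m_1² simplifies to c · σ⁴ = 0.300000 · 81.)

Var(X) = m_2 − m_1² = 105.300000 − 81 = 24.300000.


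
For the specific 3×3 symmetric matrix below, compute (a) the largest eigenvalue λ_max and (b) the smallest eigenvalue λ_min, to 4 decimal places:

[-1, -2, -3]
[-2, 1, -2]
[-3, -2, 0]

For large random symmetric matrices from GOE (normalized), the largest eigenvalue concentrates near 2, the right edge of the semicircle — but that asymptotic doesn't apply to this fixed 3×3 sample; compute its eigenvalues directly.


Since M is real symmetric, all three eigenvalues are real; they are the roots of det(λI − M) = λ³ − (tr M) λ² + s λ − det M, where s is the sum of the principal 2×2 minors.
tr M = -1 + 1 + 0 = 0.
s = ((-1)·1 − (-2)²) + ((-1)·0 − (-3)²) + (1·0 − (-2)²) = -5 + (-9) + (-4) = -18.
det M (expand along row 1) = (-1)·(-4) − (-2)·(-6) + (-3)·7 = -29.
Characteristic polynomial: λ³ − 18λ + 29 = 0.
Substitute λ = y + (tr M)/3 = y + 0.000000 to remove the quadratic term: y³ + p·y + q = 0 with p = s − (tr M)²/3 = -18.000000 and q = −2(tr M)³/27 + (tr M)·s/3 − det M = 29.000000.
Three real roots ⇒ use the trigonometric (Viète) form: r = 2√(−p/3) = 4.898979, φ = arccos(3q/(p·r)) = arccos(-0.986600) = 2.977702 rad.
y_k = r·cos(φ/3 − 2πk/3) for k = 0, 1, 2 gives y = 2.677496, 2.214175, -4.891671.
λ_k = y_k + 0.000000 gives λ = 2.6775, 2.2142, -4.8917 (check: the sum is 0.0000 = tr M).

Hence λ_max = 2.6775 and λ_min = -4.8917.


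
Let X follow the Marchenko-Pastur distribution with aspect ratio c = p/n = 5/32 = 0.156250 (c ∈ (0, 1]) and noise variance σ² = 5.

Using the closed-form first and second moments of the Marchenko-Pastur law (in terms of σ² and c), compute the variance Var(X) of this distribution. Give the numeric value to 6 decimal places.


Recall the MP moments m_1 = E[X] = σ² and m_2 = E[X²] = σ⁴ (1 + c).
m_1 = E[X] = σ² = 5, so m_1² = 25.
m_2 = E[X²] = σ⁴ (1 + c) = 25 · (1 + 0.156250) = 25 · 1.156250 = 28.906250.
(Note m_2 − m_1² simplifies to c · σ⁴ = 0.156250 · 25.)

Var(X) = m_2 − m_1² = 28.906250 − 25 = 3.906250.


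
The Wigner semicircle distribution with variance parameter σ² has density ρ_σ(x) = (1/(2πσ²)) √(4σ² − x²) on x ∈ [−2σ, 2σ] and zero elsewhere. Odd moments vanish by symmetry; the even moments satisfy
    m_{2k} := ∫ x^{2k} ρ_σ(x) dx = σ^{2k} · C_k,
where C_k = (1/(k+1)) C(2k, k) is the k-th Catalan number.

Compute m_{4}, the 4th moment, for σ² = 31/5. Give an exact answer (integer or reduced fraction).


By the scaled semicircle moment identity, m_{2k} = σ^{2k} · C_k with k = 2.
C_2 = (1/(k+1)) · C(2k, k) = (1/3) · C(4, 2) = (1/3) · 6 = 2.
σ^{2k} = (σ²)^k = (31/5)^2 = 961/25.

Therefore m_{4} = σ^{4} · C_2 = (961/25) · 2 = 1922/25.


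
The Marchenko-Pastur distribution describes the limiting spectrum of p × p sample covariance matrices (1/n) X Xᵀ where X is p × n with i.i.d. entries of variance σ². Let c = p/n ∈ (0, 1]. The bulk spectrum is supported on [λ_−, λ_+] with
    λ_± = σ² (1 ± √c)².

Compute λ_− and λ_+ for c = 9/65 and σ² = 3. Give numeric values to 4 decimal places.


c = 9/65 = 0.138462; √c = 0.372104.
λ_− = σ² (1 − √c)² = 3 · (1 − 0.372104)² = 3 · (0.627896)² = 1.182759.
λ_+ = σ² (1 + √c)² = 3 · (1 + 0.372104)² = 3 · (1.372104)² = 5.648010.

Rounded to 4 decimal places: λ_− ≈ 1.1828, λ_+ ≈ 5.6480.


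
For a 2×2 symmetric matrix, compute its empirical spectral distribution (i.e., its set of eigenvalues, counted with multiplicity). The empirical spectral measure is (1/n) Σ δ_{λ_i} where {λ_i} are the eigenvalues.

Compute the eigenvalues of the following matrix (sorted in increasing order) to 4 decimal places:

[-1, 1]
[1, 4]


Since M is real symmetric, both eigenvalues are real; they are the roots of det(λI − M) = λ² − (tr M) λ + det M.
tr M = -1 + 4 = 3.
det M = (-1)·4 − 1² = -4 − 1 = -5.
Characteristic polynomial: λ² − 3λ − 5 = 0.
Discriminant Δ = (tr M)² − 4·det M = 9 − (-20) = 29; √Δ = 5.385165.
λ = (tr M ± √Δ)/2 = (3 ± 5.385165)/2, giving (tr M − √Δ)/2 = -1.1926 and (tr M + √Δ)/2 = 4.1926.

Eigenvalues sorted in increasing order: [-1.1926, 4.1926].


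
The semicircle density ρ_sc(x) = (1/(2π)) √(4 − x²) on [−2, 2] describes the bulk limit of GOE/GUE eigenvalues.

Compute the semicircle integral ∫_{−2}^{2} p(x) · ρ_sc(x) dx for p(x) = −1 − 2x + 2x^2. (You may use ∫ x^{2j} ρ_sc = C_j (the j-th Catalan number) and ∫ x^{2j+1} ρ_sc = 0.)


Write p(x) = Σ a_i x^i, split into monomials and integrate each against ρ_sc separately.
Using ∫ x^{2j} ρ_sc = C_j = (1/(j+1)) C(2j, j) (Catalan numbers) and ∫ x^{2j+1} ρ_sc = 0 (odd monomials vanish by symmetry):
  i = 0 (even): a_0 · C_{0} = -1 · 1 = -1
  i = 1 (odd): ∫ x^1 ρ_sc = 0 (vanishes)
  i = 2 (even): a_2 · C_{1} = 2 · 1 = 2

Summing the contributions: ∫_{−2}^{2} p(x) ρ_sc(x) dx = (-1) + 2 = 1.


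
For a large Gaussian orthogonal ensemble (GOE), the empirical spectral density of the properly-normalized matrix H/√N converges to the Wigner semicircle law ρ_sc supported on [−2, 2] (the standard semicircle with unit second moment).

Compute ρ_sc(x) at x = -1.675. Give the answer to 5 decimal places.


ρ_sc(x) = (1/(2π)) √(4 − x²). With x = -1.675:
  4 − x² = 4 − (-1.675)² = 4 − 2.805625 = 1.194375.
  √(4 − x²) = 1.092875.
  1/(2π) = 0.159155.
  ρ_sc(-1.675) = 0.159155 · 1.092875 = 0.173936.

Rounded to 5 decimal places: ρ_sc(-1.675) ≈ 0.17394.


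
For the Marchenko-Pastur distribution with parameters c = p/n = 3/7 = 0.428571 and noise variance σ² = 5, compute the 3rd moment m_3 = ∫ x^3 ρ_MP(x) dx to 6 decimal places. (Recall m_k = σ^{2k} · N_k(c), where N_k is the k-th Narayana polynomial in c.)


E[X³] = σ⁶ (1 + 3c + c²) (third MP moment). With σ² = 5 (so σ⁶ = 125) and c = 3/7 = 0.428571: E[X³] = 125 · (1 + 3·0.428571 + (0.428571)²) = 125 · 2.469388.

So E[X^3] = 308.673469.
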